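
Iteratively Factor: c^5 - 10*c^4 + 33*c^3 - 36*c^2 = (c)*(c^4 - 10*c^3 + 33*c^2 - 36*c) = c*(c - 3)*(c^3 - 7*c^2 + 12*c) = c*(c - 4)*(c - 3)*(c^2 - 3*c) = c*(c - 4)*(c - 3)^2*(c)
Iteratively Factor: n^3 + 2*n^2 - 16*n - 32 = (n - 4)*(n^2 + 6*n + 8) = (n - 4)*(n + 2)*(n + 4)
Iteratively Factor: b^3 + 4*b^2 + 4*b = (b + 2)*(b^2 + 2*b) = b*(b + 2)*(b + 2)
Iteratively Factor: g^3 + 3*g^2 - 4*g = (g - 1)*(g^2 + 4*g) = (g - 1)*(g + 4)*(g)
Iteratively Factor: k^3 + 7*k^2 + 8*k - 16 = (k - 1)*(k^2 + 8*k + 16) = (k - 1)*(k + 4)*(k + 4)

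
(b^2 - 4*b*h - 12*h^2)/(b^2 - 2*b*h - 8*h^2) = (b - 6*h)/(b - 4*h)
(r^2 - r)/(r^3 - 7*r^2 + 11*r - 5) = r/(r^2 - 6*r + 5)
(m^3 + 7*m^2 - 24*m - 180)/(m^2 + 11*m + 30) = (m^2 + m - 30)/(m + 5)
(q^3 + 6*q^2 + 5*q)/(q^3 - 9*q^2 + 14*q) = (q^2 + 6*q + 5)/(q^2 - 9*q + 14)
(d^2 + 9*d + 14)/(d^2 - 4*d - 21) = (d^2 + 9*d + 14)/(d^2 - 4*d - 21)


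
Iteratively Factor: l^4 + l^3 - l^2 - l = (l - 1)*(l^3 + 2*l^2 + l) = l*(l - 1)*(l^2 + 2*l + 1) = l*(l - 1)*(l + 1)*(l + 1)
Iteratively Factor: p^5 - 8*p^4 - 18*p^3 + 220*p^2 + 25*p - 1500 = (p - 5)*(p^4 - 3*p^3 - 33*p^2 + 55*p + 300) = (p - 5)^2*(p^3 + 2*p^2 - 23*p - 60) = (p - 5)^2*(p + 3)*(p^2 - p - 20) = (p - 5)^2*(p + 3)*(p + 4)*(p - 5)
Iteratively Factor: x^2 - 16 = (x - 4)*(x + 4)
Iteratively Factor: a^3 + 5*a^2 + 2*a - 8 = (a - 1)*(a^2 + 6*a + 8) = (a - 1)*(a + 4)*(a + 2)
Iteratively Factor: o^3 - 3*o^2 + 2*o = (o - 1)*(o^2 - 2*o) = o*(o - 1)*(o - 2)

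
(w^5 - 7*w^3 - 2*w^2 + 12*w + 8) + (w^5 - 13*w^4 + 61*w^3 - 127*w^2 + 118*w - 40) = 2*w^5 - 13*w^4 + 54*w^3 - 129*w^2 + 130*w - 32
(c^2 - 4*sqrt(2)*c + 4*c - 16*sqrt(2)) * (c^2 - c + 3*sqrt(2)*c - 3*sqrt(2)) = c^4 - sqrt(2)*c^3 + 3*c^3 - 28*c^2 - 3*sqrt(2)*c^2 - 72*c + 4*sqrt(2)*c + 96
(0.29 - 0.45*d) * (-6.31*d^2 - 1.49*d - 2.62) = 2.8395*d^3 - 1.1594*d^2 + 0.7469*d - 0.7598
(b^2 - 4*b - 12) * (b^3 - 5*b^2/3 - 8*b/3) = b^5 - 17*b^4/3 - 8*b^3 + 92*b^2/3 + 32*b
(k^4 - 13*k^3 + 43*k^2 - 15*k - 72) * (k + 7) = k^5 - 6*k^4 - 48*k^3 + 286*k^2 - 177*k - 504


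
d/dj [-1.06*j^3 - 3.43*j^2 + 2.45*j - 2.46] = -3.18*j^2 - 6.86*j + 2.45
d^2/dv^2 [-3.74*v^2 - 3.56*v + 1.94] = -7.48000000000000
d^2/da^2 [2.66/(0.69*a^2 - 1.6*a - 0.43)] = (2.532852*a^2 - 5.87328*a - 2.66*(1.38*a - 1.6)*(2.76*a - 3.2) - 1.578444)/(-0.69*a^2 + 1.6*a + 0.43)^3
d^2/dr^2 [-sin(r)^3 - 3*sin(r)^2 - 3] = 3*sin(r)/4 - 9*sin(3*r)/4 - 6*cos(2*r)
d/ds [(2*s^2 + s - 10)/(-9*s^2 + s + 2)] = (11*s^2 - 172*s + 12)/(81*s^4 - 18*s^3 - 35*s^2 + 4*s + 4)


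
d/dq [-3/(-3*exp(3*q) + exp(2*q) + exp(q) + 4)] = (-27*exp(2*q) + 6*exp(q) + 3)*exp(q)/(-3*exp(3*q) + exp(2*q) + exp(q) + 4)^2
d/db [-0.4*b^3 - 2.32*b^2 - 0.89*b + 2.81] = -1.2*b^2 - 4.64*b - 0.89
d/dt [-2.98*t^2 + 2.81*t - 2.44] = 2.81 - 5.96*t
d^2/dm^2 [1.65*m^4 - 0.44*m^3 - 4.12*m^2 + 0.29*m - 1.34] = 19.8*m^2 - 2.64*m - 8.24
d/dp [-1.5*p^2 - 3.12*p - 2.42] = -3.0*p - 3.12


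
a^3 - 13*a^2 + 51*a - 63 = (a - 7)*(a - 3)^2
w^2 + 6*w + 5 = (w + 1)*(w + 5)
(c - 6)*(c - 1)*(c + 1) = c^3 - 6*c^2 - c + 6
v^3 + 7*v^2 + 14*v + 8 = (v + 1)*(v + 2)*(v + 4)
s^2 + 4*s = s*(s + 4)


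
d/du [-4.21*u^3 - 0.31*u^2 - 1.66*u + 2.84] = -12.63*u^2 - 0.62*u - 1.66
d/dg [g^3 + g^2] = g*(3*g + 2)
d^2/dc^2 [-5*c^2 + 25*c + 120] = -10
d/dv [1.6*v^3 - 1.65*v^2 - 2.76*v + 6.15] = 4.8*v^2 - 3.3*v - 2.76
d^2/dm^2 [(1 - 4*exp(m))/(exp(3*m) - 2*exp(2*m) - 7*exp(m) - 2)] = (-16*exp(6*m) + 33*exp(5*m) - 150*exp(4*m) - 46*exp(3*m) + 156*exp(2*m) + 89*exp(m) - 30)*exp(m)/(exp(9*m) - 6*exp(8*m) - 9*exp(7*m) + 70*exp(6*m) + 87*exp(5*m) - 234*exp(4*m) - 499*exp(3*m) - 318*exp(2*m) - 84*exp(m) - 8)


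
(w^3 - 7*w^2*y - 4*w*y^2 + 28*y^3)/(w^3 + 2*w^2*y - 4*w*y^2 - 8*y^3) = (w - 7*y)/(w + 2*y)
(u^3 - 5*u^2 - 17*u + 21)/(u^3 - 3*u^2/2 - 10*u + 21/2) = 2*(u - 7)/(2*u - 7)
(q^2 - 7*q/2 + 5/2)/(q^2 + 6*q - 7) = (q - 5/2)/(q + 7)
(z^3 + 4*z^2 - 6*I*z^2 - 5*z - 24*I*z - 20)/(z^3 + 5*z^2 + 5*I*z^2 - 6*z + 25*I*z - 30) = (z^3 + z^2*(4 - 6*I) + z*(-5 - 24*I) - 20)/(z^3 + 5*z^2*(1 + I) + z*(-6 + 25*I) - 30)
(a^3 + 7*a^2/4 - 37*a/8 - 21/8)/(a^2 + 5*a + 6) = (8*a^2 - 10*a - 7)/(8*(a + 2))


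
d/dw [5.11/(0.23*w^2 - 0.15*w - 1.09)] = (0.7665 - 2.3506*w)/(-0.23*w^2 + 0.15*w + 1.09)^2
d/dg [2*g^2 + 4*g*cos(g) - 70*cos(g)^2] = -4*g*sin(g) + 4*g + 70*sin(2*g) + 4*cos(g)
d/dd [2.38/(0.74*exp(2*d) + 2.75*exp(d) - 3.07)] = (-3.5224*exp(d) - 6.545)*exp(d)/(0.74*exp(2*d) + 2.75*exp(d) - 3.07)^2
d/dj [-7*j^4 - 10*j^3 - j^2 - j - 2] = -28*j^3 - 30*j^2 - 2*j - 1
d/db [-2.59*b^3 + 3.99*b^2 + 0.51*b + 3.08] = -7.77*b^2 + 7.98*b + 0.51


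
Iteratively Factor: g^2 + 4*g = (g)*(g + 4)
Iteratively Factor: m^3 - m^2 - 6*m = (m + 2)*(m^2 - 3*m) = m*(m + 2)*(m - 3)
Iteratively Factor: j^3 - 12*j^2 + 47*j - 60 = (j - 5)*(j^2 - 7*j + 12) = (j - 5)*(j - 3)*(j - 4)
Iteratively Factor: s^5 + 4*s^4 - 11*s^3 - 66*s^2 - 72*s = (s)*(s^4 + 4*s^3 - 11*s^2 - 66*s - 72) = s*(s + 3)*(s^3 + s^2 - 14*s - 24) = s*(s + 3)^2*(s^2 - 2*s - 8) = s*(s - 4)*(s + 3)^2*(s + 2)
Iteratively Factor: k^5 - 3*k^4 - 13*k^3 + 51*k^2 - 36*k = (k - 3)*(k^4 - 13*k^2 + 12*k) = (k - 3)*(k + 4)*(k^3 - 4*k^2 + 3*k) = (k - 3)^2*(k + 4)*(k^2 - k) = k*(k - 3)^2*(k + 4)*(k - 1)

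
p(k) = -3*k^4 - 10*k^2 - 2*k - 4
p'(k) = -12*k^3 - 20*k - 2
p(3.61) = -651.05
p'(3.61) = -638.75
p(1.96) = -90.61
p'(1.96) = -131.55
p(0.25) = -5.14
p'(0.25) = -7.19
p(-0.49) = -5.59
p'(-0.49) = 9.21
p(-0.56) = -6.31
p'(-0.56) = 11.31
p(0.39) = -6.37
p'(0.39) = -10.51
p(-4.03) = -949.65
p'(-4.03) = 864.01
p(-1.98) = -85.35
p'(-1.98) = 130.75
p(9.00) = -20515.00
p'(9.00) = -8930.00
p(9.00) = -20515.00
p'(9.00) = -8930.00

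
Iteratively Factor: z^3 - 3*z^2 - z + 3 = (z + 1)*(z^2 - 4*z + 3) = (z - 1)*(z + 1)*(z - 3)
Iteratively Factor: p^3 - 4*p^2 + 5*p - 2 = (p - 2)*(p^2 - 2*p + 1) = (p - 2)*(p - 1)*(p - 1)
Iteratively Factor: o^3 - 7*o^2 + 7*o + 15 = (o - 5)*(o^2 - 2*o - 3) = (o - 5)*(o + 1)*(o - 3)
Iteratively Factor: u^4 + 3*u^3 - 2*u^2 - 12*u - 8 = (u + 2)*(u^3 + u^2 - 4*u - 4) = (u - 2)*(u + 2)*(u^2 + 3*u + 2) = (u - 2)*(u + 2)^2*(u + 1)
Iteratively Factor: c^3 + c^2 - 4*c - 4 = (c + 2)*(c^2 - c - 2) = (c - 2)*(c + 2)*(c + 1)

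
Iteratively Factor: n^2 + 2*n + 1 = (n + 1)*(n + 1)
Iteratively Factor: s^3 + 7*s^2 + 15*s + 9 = (s + 3)*(s^2 + 4*s + 3) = (s + 3)^2*(s + 1)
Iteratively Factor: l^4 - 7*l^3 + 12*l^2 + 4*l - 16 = (l + 1)*(l^3 - 8*l^2 + 20*l - 16) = (l - 4)*(l + 1)*(l^2 - 4*l + 4) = (l - 4)*(l - 2)*(l + 1)*(l - 2)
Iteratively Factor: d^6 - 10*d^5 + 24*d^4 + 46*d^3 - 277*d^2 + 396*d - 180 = (d - 1)*(d^5 - 9*d^4 + 15*d^3 + 61*d^2 - 216*d + 180) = (d - 2)*(d - 1)*(d^4 - 7*d^3 + d^2 + 63*d - 90) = (d - 2)*(d - 1)*(d + 3)*(d^3 - 10*d^2 + 31*d - 30) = (d - 3)*(d - 2)*(d - 1)*(d + 3)*(d^2 - 7*d + 10) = (d - 5)*(d - 3)*(d - 2)*(d - 1)*(d + 3)*(d - 2)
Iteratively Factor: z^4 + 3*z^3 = (z + 3)*(z^3) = z*(z + 3)*(z^2) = z^2*(z + 3)*(z)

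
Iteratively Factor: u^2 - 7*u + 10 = (u - 2)*(u - 5)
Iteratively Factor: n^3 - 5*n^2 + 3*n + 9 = (n - 3)*(n^2 - 2*n - 3) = (n - 3)*(n + 1)*(n - 3)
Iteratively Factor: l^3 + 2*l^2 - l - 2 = (l - 1)*(l^2 + 3*l + 2) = (l - 1)*(l + 2)*(l + 1)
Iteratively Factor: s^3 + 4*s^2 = (s)*(s^2 + 4*s) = s*(s + 4)*(s)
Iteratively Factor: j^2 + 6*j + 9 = (j + 3)*(j + 3)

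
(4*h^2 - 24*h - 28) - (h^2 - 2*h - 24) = 3*h^2 - 22*h - 4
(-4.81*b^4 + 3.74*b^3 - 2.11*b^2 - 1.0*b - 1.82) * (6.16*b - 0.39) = -29.6296*b^5 + 24.9143*b^4 - 14.4562*b^3 - 5.3371*b^2 - 10.8212*b + 0.7098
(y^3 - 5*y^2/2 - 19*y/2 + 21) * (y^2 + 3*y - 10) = y^5 + y^4/2 - 27*y^3 + 35*y^2/2 + 158*y - 210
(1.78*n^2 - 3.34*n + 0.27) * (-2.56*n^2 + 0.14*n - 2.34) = -4.5568*n^4 + 8.7996*n^3 - 5.324*n^2 + 7.8534*n - 0.6318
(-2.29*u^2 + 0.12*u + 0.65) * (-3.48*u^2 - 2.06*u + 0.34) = 7.9692*u^4 + 4.2998*u^3 - 3.2878*u^2 - 1.2982*u + 0.221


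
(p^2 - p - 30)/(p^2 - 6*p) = (p + 5)/p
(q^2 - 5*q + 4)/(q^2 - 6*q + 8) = (q - 1)/(q - 2)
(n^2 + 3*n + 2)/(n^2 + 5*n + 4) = (n + 2)/(n + 4)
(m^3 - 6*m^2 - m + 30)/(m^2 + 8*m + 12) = (m^2 - 8*m + 15)/(m + 6)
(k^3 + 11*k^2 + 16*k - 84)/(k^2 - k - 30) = (-k^3 - 11*k^2 - 16*k + 84)/(-k^2 + k + 30)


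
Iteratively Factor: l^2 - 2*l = (l - 2)*(l)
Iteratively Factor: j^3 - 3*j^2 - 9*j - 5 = (j + 1)*(j^2 - 4*j - 5) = (j + 1)^2*(j - 5)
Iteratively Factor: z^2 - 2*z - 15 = (z - 5)*(z + 3)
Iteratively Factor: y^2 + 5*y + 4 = (y + 4)*(y + 1)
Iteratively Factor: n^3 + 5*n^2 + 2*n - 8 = (n - 1)*(n^2 + 6*n + 8) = (n - 1)*(n + 4)*(n + 2)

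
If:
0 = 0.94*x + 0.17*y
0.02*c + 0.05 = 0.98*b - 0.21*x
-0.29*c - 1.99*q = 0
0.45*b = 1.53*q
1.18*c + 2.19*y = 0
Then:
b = 0.05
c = -0.10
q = 0.01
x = -0.01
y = 0.05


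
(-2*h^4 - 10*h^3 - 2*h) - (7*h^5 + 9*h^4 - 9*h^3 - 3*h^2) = -7*h^5 - 11*h^4 - h^3 + 3*h^2 - 2*h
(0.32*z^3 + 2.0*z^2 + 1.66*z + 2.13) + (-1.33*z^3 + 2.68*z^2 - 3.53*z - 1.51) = -1.01*z^3 + 4.68*z^2 - 1.87*z + 0.62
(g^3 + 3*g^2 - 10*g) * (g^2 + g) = g^5 + 4*g^4 - 7*g^3 - 10*g^2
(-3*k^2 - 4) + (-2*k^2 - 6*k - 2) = -5*k^2 - 6*k - 6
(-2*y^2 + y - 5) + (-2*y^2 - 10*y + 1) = -4*y^2 - 9*y - 4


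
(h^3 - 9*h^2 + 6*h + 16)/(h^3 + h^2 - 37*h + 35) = (h^3 - 9*h^2 + 6*h + 16)/(h^3 + h^2 - 37*h + 35)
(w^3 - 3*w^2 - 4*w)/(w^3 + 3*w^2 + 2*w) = (w - 4)/(w + 2)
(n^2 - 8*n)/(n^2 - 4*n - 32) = n/(n + 4)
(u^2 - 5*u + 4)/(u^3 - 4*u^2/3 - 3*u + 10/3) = 3*(u - 4)/(3*u^2 - u - 10)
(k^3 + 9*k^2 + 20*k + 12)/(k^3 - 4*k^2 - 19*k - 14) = (k + 6)/(k - 7)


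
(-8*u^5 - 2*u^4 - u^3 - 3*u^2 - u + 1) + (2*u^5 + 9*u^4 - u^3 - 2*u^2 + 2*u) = -6*u^5 + 7*u^4 - 2*u^3 - 5*u^2 + u + 1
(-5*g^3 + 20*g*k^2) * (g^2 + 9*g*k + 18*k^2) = -5*g^5 - 45*g^4*k - 70*g^3*k^2 + 180*g^2*k^3 + 360*g*k^4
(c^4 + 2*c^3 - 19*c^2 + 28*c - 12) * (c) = c^5 + 2*c^4 - 19*c^3 + 28*c^2 - 12*c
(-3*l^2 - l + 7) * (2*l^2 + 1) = -6*l^4 - 2*l^3 + 11*l^2 - l + 7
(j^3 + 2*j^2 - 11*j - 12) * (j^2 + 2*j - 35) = j^5 + 4*j^4 - 42*j^3 - 104*j^2 + 361*j + 420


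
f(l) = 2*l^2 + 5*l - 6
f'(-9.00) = -31.00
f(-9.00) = 111.00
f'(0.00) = 5.00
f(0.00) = -6.00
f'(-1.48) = -0.92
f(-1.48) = -9.02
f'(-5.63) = -17.52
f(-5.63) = 29.24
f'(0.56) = 7.24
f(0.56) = -2.57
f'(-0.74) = 2.04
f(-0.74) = -8.60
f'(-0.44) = 3.24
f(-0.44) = -7.81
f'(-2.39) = -4.56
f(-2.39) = -6.53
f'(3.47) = 18.88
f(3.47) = 35.43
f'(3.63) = 19.52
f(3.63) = 38.50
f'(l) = 4*l + 5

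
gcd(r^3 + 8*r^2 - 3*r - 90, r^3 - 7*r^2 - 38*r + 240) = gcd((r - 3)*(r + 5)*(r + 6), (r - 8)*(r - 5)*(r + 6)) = r + 6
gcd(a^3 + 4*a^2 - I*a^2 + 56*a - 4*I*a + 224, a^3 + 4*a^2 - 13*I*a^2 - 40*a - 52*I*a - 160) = a^2 + a*(4 - 8*I) - 32*I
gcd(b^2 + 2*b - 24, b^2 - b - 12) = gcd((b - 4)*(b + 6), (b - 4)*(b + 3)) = b - 4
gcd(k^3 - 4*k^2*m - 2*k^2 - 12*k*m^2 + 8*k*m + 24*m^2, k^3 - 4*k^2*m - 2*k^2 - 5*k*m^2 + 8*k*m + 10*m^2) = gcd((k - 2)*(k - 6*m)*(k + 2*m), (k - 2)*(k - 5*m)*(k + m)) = k - 2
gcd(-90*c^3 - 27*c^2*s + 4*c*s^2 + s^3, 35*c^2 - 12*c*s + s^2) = -5*c + s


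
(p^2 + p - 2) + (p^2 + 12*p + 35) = 2*p^2 + 13*p + 33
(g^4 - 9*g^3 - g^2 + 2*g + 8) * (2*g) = 2*g^5 - 18*g^4 - 2*g^3 + 4*g^2 + 16*g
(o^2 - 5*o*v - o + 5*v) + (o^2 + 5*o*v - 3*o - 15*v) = 2*o^2 - 4*o - 10*v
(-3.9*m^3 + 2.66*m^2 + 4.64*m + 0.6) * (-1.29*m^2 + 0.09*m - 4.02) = 5.031*m^5 - 3.7824*m^4 + 9.9318*m^3 - 11.0496*m^2 - 18.5988*m - 2.412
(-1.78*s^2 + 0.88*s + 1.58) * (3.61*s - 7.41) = -6.4258*s^3 + 16.3666*s^2 - 0.817*s - 11.7078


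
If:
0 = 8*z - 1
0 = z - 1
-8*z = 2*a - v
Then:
No Solution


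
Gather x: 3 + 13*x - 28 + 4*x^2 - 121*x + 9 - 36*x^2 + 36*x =-32*x^2 - 72*x - 16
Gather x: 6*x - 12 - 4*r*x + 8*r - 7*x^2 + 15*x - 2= 8*r - 7*x^2 + x*(21 - 4*r) - 14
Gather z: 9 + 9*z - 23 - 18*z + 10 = -9*z - 4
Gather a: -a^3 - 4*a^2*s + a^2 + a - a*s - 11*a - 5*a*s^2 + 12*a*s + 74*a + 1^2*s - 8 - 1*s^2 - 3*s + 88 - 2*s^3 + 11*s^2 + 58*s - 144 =-a^3 + a^2*(1 - 4*s) + a*(-5*s^2 + 11*s + 64) - 2*s^3 + 10*s^2 + 56*s - 64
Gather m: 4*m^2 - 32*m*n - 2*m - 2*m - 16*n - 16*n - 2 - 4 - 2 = 4*m^2 + m*(-32*n - 4) - 32*n - 8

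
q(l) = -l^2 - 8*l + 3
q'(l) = -2*l - 8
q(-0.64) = 7.71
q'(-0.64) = -6.72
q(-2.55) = 16.90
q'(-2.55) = -2.90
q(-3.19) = 18.34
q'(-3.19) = -1.62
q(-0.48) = 6.61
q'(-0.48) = -7.04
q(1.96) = -16.52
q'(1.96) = -11.92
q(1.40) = -10.16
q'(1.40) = -10.80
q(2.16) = -18.95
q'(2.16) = -12.32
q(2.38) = -21.70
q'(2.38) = -12.76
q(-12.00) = -45.00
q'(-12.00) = 16.00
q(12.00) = -237.00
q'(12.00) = -32.00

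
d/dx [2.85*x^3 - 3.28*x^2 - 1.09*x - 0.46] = 8.55*x^2 - 6.56*x - 1.09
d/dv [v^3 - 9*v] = 3*v^2 - 9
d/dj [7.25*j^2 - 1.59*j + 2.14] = 14.5*j - 1.59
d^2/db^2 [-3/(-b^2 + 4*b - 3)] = 6*(-b^2 + 4*b + 4*(b - 2)^2 - 3)/(b^2 - 4*b + 3)^3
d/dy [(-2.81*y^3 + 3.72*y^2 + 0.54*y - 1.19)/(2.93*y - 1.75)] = (-16.4666*y^3 + 25.6521*y^2 - 13.02*y + 2.5417)/(8.5849*y^2 - 10.255*y + 3.0625)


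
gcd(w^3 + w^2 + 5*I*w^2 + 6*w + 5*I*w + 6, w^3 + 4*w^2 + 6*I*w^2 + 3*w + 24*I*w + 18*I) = w^2 + w*(1 + 6*I) + 6*I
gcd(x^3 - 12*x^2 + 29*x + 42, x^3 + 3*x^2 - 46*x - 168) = x - 7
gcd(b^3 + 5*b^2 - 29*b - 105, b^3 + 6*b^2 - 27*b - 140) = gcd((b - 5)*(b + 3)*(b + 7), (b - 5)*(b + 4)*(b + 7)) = b^2 + 2*b - 35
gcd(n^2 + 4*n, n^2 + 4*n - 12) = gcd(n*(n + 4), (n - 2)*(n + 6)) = 1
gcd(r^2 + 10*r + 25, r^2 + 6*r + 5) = r + 5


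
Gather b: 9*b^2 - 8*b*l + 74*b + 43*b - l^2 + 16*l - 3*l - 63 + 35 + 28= 9*b^2 + b*(117 - 8*l) - l^2 + 13*l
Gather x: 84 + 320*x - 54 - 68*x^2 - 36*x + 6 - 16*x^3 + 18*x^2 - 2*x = -16*x^3 - 50*x^2 + 282*x + 36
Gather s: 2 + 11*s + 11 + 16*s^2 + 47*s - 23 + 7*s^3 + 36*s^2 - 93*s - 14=7*s^3 + 52*s^2 - 35*s - 24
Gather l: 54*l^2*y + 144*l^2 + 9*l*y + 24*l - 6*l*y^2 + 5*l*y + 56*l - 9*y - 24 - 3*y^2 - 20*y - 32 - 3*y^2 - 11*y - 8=l^2*(54*y + 144) + l*(-6*y^2 + 14*y + 80) - 6*y^2 - 40*y - 64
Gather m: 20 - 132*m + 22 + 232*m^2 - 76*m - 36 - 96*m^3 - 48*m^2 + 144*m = -96*m^3 + 184*m^2 - 64*m + 6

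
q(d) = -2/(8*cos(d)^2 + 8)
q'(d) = -32*sin(d)*cos(d)/(8*cos(d)^2 + 8)^2 = -sin(2*d)/(cos(2*d) + 3)^2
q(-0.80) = -0.17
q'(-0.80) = 0.11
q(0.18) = -0.13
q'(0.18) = -0.02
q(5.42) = -0.18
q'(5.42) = 0.12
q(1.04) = -0.20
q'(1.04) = -0.14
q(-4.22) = -0.20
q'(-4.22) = 0.14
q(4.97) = -0.23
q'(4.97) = 0.11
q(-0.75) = -0.16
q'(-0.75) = 0.11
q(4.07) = -0.18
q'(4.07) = -0.13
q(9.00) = -0.14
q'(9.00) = 0.06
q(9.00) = -0.14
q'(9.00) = 0.06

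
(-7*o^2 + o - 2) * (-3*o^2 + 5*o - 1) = 21*o^4 - 38*o^3 + 18*o^2 - 11*o + 2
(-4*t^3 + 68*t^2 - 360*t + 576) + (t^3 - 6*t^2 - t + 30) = -3*t^3 + 62*t^2 - 361*t + 606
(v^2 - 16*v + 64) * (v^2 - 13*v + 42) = v^4 - 29*v^3 + 314*v^2 - 1504*v + 2688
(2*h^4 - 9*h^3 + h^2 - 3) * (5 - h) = -2*h^5 + 19*h^4 - 46*h^3 + 5*h^2 + 3*h - 15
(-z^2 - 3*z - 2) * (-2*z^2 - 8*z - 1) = 2*z^4 + 14*z^3 + 29*z^2 + 19*z + 2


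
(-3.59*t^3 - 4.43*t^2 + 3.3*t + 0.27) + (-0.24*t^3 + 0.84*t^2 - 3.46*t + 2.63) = -3.83*t^3 - 3.59*t^2 - 0.16*t + 2.9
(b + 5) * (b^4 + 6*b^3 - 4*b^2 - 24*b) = b^5 + 11*b^4 + 26*b^3 - 44*b^2 - 120*b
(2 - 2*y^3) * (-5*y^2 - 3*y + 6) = 10*y^5 + 6*y^4 - 12*y^3 - 10*y^2 - 6*y + 12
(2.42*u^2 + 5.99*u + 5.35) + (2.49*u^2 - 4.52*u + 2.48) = 4.91*u^2 + 1.47*u + 7.83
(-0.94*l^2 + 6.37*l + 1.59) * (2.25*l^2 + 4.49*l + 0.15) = -2.115*l^4 + 10.1119*l^3 + 32.0378*l^2 + 8.0946*l + 0.2385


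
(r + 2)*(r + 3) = r^2 + 5*r + 6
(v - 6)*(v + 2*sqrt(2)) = v^2 - 6*v + 2*sqrt(2)*v - 12*sqrt(2)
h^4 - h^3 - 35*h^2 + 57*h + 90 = (h - 5)*(h - 3)*(h + 1)*(h + 6)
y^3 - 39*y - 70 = (y - 7)*(y + 2)*(y + 5)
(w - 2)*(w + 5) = w^2 + 3*w - 10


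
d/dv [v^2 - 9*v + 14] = 2*v - 9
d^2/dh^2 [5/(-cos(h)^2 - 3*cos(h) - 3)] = 5*(4*sin(h)^4 + sin(h)^2 - 81*cos(h)/4 + 9*cos(3*h)/4 - 17)/(-sin(h)^2 + 3*cos(h) + 4)^3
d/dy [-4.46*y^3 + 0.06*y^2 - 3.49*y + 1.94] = -13.38*y^2 + 0.12*y - 3.49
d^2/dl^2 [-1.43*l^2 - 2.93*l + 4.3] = -2.86000000000000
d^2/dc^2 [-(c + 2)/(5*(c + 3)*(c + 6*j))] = 2*(-(c + 2)*(c + 3)^2 - (c + 2)*(c + 3)*(c + 6*j) - (c + 2)*(c + 6*j)^2 + (c + 3)^2*(c + 6*j) + (c + 3)*(c + 6*j)^2)/(5*(c + 3)^3*(c + 6*j)^3)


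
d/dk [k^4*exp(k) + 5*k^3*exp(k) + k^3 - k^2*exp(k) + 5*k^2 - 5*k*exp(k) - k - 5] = k^4*exp(k) + 9*k^3*exp(k) + 14*k^2*exp(k) + 3*k^2 - 7*k*exp(k) + 10*k - 5*exp(k) - 1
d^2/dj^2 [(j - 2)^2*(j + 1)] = 6*j - 6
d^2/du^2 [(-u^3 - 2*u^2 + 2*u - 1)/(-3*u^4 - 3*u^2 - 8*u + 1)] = 2*(9*u^9 + 54*u^8 - 135*u^7 - 96*u^6 - 306*u^5 + 297*u^4 - 11*u^3 + 39*u^2 + 57*u + 53)/(27*u^12 + 81*u^10 + 216*u^9 + 54*u^8 + 432*u^7 + 549*u^6 + 72*u^5 + 558*u^4 + 368*u^3 - 183*u^2 + 24*u - 1)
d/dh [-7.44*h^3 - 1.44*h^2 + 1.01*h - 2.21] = -22.32*h^2 - 2.88*h + 1.01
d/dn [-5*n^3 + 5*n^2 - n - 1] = -15*n^2 + 10*n - 1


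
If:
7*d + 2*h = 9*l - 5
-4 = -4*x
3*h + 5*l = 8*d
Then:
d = l - 15/37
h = l - 40/37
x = 1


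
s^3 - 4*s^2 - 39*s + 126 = (s - 7)*(s - 3)*(s + 6)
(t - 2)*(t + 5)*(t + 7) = t^3 + 10*t^2 + 11*t - 70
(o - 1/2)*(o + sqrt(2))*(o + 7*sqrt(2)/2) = o^3 - o^2/2 + 9*sqrt(2)*o^2/2 - 9*sqrt(2)*o/4 + 7*o - 7/2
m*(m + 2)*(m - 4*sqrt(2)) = m^3 - 4*sqrt(2)*m^2 + 2*m^2 - 8*sqrt(2)*m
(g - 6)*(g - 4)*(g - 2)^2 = g^4 - 14*g^3 + 68*g^2 - 136*g + 96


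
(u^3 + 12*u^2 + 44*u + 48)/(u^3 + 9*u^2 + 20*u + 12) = (u + 4)/(u + 1)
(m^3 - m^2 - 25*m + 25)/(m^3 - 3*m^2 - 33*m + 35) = (m - 5)/(m - 7)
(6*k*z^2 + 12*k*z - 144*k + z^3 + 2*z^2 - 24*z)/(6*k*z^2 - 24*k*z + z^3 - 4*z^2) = (z + 6)/z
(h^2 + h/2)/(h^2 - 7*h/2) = (2*h + 1)/(2*h - 7)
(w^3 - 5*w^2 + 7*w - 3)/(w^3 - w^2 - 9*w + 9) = (w - 1)/(w + 3)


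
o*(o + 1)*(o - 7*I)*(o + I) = o^4 + o^3 - 6*I*o^3 + 7*o^2 - 6*I*o^2 + 7*o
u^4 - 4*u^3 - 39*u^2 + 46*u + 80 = (u - 8)*(u - 2)*(u + 1)*(u + 5)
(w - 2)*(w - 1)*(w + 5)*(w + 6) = w^4 + 8*w^3 - w^2 - 68*w + 60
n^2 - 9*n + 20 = (n - 5)*(n - 4)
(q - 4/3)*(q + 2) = q^2 + 2*q/3 - 8/3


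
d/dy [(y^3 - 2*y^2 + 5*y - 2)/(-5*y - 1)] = (-10*y^3 + 7*y^2 + 4*y - 15)/(25*y^2 + 10*y + 1)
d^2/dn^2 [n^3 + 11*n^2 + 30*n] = 6*n + 22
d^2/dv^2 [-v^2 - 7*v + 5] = -2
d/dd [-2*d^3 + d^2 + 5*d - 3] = -6*d^2 + 2*d + 5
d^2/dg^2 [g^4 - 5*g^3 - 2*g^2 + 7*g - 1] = 12*g^2 - 30*g - 4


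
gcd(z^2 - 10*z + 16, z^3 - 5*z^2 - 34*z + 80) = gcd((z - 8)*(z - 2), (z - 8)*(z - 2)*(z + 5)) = z^2 - 10*z + 16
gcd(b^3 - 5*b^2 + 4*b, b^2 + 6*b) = b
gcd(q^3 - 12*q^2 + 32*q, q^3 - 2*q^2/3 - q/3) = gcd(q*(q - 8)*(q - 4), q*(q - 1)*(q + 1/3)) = q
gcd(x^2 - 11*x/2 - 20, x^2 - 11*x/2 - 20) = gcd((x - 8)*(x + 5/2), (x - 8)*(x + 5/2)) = x^2 - 11*x/2 - 20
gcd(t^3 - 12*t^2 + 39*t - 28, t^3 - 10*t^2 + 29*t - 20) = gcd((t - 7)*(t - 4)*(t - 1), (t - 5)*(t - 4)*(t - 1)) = t^2 - 5*t + 4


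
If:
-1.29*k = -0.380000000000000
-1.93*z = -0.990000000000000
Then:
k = 0.29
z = 0.51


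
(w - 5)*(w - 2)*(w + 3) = w^3 - 4*w^2 - 11*w + 30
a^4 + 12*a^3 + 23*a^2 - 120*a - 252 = (a - 3)*(a + 2)*(a + 6)*(a + 7)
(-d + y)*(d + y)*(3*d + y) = -3*d^3 - d^2*y + 3*d*y^2 + y^3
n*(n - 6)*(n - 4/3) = n^3 - 22*n^2/3 + 8*n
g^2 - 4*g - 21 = (g - 7)*(g + 3)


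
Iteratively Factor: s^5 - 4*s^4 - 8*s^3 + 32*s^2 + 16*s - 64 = (s + 2)*(s^4 - 6*s^3 + 4*s^2 + 24*s - 32) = (s - 4)*(s + 2)*(s^3 - 2*s^2 - 4*s + 8) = (s - 4)*(s - 2)*(s + 2)*(s^2 - 4) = (s - 4)*(s - 2)^2*(s + 2)*(s + 2)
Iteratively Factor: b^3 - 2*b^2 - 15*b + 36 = (b - 3)*(b^2 + b - 12) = (b - 3)*(b + 4)*(b - 3)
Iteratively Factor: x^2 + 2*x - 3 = (x + 3)*(x - 1)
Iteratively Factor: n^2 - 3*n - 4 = (n + 1)*(n - 4)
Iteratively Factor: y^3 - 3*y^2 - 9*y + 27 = (y - 3)*(y^2 - 9) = (y - 3)^2*(y + 3)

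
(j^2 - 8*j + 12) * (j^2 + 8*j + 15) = j^4 - 37*j^2 - 24*j + 180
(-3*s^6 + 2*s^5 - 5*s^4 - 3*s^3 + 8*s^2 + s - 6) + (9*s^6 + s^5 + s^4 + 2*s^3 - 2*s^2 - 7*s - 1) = 6*s^6 + 3*s^5 - 4*s^4 - s^3 + 6*s^2 - 6*s - 7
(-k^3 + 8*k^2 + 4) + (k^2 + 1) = -k^3 + 9*k^2 + 5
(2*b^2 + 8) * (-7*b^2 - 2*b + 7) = -14*b^4 - 4*b^3 - 42*b^2 - 16*b + 56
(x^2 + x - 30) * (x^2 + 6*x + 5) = x^4 + 7*x^3 - 19*x^2 - 175*x - 150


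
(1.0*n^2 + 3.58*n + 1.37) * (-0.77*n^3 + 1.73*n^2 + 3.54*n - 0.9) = -0.77*n^5 - 1.0266*n^4 + 8.6785*n^3 + 14.1433*n^2 + 1.6278*n - 1.233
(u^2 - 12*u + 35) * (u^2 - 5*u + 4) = u^4 - 17*u^3 + 99*u^2 - 223*u + 140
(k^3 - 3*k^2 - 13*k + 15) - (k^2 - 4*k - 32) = k^3 - 4*k^2 - 9*k + 47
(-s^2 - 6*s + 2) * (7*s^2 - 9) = -7*s^4 - 42*s^3 + 23*s^2 + 54*s - 18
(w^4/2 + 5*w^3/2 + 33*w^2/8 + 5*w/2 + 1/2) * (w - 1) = w^5/2 + 2*w^4 + 13*w^3/8 - 13*w^2/8 - 2*w - 1/2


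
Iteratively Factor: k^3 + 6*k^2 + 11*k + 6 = (k + 3)*(k^2 + 3*k + 2) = (k + 1)*(k + 3)*(k + 2)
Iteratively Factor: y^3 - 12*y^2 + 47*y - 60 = (y - 4)*(y^2 - 8*y + 15) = (y - 5)*(y - 4)*(y - 3)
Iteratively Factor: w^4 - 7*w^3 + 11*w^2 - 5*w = (w - 5)*(w^3 - 2*w^2 + w) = w*(w - 5)*(w^2 - 2*w + 1) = w*(w - 5)*(w - 1)*(w - 1)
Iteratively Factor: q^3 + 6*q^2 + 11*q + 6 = (q + 3)*(q^2 + 3*q + 2) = (q + 1)*(q + 3)*(q + 2)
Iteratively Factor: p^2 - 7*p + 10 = (p - 5)*(p - 2)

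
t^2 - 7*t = t*(t - 7)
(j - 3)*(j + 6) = j^2 + 3*j - 18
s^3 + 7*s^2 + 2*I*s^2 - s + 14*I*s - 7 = (s + 7)*(s + I)^2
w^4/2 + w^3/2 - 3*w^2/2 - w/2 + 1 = (w/2 + 1)*(w - 1)^2*(w + 1)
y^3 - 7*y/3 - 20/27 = (y - 5/3)*(y + 1/3)*(y + 4/3)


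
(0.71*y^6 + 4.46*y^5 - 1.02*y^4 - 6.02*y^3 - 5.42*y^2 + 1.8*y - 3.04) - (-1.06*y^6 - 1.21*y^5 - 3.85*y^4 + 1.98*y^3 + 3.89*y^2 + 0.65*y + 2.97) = 1.77*y^6 + 5.67*y^5 + 2.83*y^4 - 8.0*y^3 - 9.31*y^2 + 1.15*y - 6.01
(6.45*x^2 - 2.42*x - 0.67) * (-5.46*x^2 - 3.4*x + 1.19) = -35.217*x^4 - 8.7168*x^3 + 19.5617*x^2 - 0.6018*x - 0.7973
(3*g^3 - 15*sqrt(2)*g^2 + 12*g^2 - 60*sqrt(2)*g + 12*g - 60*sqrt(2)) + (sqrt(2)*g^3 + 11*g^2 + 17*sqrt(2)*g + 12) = sqrt(2)*g^3 + 3*g^3 - 15*sqrt(2)*g^2 + 23*g^2 - 43*sqrt(2)*g + 12*g - 60*sqrt(2) + 12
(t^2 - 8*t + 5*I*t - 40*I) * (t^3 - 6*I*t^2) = t^5 - 8*t^4 - I*t^4 + 30*t^3 + 8*I*t^3 - 240*t^2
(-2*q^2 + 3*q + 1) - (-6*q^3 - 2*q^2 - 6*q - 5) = 6*q^3 + 9*q + 6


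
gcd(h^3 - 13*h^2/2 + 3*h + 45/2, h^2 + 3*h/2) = h + 3/2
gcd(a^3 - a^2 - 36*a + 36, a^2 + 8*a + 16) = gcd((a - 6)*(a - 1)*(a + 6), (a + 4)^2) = 1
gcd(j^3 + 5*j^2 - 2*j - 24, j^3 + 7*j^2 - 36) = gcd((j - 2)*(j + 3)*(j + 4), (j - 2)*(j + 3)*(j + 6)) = j^2 + j - 6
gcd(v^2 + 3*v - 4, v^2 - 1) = v - 1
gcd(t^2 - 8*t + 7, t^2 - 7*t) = t - 7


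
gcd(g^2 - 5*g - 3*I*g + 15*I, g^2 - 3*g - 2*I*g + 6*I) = 1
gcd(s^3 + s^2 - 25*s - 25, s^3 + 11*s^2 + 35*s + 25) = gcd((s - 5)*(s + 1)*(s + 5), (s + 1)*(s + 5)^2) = s^2 + 6*s + 5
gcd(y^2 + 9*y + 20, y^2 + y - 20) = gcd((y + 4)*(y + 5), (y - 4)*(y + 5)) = y + 5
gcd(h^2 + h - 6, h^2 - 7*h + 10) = h - 2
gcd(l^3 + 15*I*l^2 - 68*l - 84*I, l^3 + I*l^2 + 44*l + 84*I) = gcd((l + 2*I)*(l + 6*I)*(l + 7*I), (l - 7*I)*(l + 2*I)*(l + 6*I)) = l^2 + 8*I*l - 12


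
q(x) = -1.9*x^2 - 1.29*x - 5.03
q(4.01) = -40.76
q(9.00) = -170.54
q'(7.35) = -29.22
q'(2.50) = -10.79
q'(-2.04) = 6.46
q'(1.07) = -5.36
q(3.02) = -26.25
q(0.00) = -5.03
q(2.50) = -20.13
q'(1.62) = -7.45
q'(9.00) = -35.49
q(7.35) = -117.15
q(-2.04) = -10.31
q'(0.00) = -1.29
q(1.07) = -8.59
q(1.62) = -12.11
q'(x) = -3.8*x - 1.29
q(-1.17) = -6.12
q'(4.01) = -16.53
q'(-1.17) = 3.16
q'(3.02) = -12.77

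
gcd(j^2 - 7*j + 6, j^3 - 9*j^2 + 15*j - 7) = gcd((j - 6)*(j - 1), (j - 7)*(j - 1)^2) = j - 1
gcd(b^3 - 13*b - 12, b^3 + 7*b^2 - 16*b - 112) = b - 4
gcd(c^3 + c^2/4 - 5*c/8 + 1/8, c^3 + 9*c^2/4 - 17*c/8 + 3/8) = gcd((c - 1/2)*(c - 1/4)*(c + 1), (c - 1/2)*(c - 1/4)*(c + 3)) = c^2 - 3*c/4 + 1/8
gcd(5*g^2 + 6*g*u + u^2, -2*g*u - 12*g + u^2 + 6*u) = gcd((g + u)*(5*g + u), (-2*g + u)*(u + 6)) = 1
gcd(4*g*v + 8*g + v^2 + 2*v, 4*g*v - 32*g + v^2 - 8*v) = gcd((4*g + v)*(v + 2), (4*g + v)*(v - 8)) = 4*g + v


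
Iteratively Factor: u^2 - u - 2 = (u + 1)*(u - 2)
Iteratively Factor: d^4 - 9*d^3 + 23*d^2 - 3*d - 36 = (d - 3)*(d^3 - 6*d^2 + 5*d + 12) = (d - 3)*(d + 1)*(d^2 - 7*d + 12) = (d - 4)*(d - 3)*(d + 1)*(d - 3)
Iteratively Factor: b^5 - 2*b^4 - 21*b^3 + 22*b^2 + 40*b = (b + 1)*(b^4 - 3*b^3 - 18*b^2 + 40*b) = (b - 2)*(b + 1)*(b^3 - b^2 - 20*b) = b*(b - 2)*(b + 1)*(b^2 - b - 20) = b*(b - 2)*(b + 1)*(b + 4)*(b - 5)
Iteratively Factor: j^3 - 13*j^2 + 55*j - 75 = (j - 3)*(j^2 - 10*j + 25) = (j - 5)*(j - 3)*(j - 5)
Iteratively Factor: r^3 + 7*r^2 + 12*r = (r)*(r^2 + 7*r + 12) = r*(r + 4)*(r + 3)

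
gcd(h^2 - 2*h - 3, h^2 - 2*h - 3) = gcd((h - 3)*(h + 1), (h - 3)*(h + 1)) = h^2 - 2*h - 3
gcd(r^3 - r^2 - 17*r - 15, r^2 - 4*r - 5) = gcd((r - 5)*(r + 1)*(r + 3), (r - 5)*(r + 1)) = r^2 - 4*r - 5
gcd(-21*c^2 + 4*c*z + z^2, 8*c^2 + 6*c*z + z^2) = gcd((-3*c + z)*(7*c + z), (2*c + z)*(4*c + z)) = 1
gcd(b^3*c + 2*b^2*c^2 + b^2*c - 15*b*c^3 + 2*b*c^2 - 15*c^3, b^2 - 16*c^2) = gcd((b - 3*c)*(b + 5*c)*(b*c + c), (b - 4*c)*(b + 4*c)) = 1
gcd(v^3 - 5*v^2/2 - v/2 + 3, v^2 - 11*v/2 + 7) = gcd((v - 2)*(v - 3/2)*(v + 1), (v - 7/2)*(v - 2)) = v - 2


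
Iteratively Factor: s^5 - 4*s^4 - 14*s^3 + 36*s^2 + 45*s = (s)*(s^4 - 4*s^3 - 14*s^2 + 36*s + 45) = s*(s + 1)*(s^3 - 5*s^2 - 9*s + 45) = s*(s - 5)*(s + 1)*(s^2 - 9) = s*(s - 5)*(s - 3)*(s + 1)*(s + 3)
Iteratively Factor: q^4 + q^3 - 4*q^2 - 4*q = (q - 2)*(q^3 + 3*q^2 + 2*q) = (q - 2)*(q + 1)*(q^2 + 2*q) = q*(q - 2)*(q + 1)*(q + 2)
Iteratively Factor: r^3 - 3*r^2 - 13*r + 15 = (r - 5)*(r^2 + 2*r - 3) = (r - 5)*(r - 1)*(r + 3)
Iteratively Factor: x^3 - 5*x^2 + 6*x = (x - 3)*(x^2 - 2*x) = x*(x - 3)*(x - 2)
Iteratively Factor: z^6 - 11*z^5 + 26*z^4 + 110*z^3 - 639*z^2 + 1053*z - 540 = (z - 3)*(z^5 - 8*z^4 + 2*z^3 + 116*z^2 - 291*z + 180) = (z - 3)^2*(z^4 - 5*z^3 - 13*z^2 + 77*z - 60) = (z - 3)^2*(z + 4)*(z^3 - 9*z^2 + 23*z - 15) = (z - 5)*(z - 3)^2*(z + 4)*(z^2 - 4*z + 3) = (z - 5)*(z - 3)^2*(z - 1)*(z + 4)*(z - 3)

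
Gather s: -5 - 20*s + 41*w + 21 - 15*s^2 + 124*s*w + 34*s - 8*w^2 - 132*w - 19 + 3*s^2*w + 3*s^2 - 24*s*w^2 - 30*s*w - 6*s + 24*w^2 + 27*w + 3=s^2*(3*w - 12) + s*(-24*w^2 + 94*w + 8) + 16*w^2 - 64*w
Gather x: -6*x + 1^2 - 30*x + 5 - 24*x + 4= 10 - 60*x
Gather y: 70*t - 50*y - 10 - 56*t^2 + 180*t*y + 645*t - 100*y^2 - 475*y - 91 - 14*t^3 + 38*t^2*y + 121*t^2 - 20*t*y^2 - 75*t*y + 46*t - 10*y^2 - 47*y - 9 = -14*t^3 + 65*t^2 + 761*t + y^2*(-20*t - 110) + y*(38*t^2 + 105*t - 572) - 110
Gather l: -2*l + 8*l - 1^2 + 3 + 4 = 6*l + 6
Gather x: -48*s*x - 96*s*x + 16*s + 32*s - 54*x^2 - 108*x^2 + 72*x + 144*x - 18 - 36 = 48*s - 162*x^2 + x*(216 - 144*s) - 54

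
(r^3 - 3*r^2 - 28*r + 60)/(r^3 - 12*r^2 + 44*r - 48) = (r + 5)/(r - 4)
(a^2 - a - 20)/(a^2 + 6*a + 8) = (a - 5)/(a + 2)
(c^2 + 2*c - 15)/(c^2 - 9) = (c + 5)/(c + 3)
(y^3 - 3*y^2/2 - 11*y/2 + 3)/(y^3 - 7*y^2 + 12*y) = (y^2 + 3*y/2 - 1)/(y*(y - 4))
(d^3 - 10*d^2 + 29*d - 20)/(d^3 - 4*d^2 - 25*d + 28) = (d^2 - 9*d + 20)/(d^2 - 3*d - 28)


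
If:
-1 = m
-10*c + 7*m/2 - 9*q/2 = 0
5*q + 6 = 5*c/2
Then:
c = 38/245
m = -1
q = -55/49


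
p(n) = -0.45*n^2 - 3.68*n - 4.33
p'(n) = -0.9*n - 3.68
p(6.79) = -50.06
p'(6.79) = -9.79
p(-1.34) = -0.21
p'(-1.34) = -2.47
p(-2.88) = 2.54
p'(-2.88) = -1.09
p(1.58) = -11.27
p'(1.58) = -5.10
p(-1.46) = 0.08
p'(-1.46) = -2.37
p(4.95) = -33.57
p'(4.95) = -8.14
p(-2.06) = 1.34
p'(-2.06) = -1.83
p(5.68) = -39.75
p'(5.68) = -8.79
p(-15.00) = -50.38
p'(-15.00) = 9.82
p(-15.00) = -50.38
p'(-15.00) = 9.82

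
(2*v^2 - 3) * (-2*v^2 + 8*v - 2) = -4*v^4 + 16*v^3 + 2*v^2 - 24*v + 6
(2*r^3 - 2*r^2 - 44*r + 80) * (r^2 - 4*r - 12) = 2*r^5 - 10*r^4 - 60*r^3 + 280*r^2 + 208*r - 960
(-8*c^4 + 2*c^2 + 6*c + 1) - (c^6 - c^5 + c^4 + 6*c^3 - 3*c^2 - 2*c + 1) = -c^6 + c^5 - 9*c^4 - 6*c^3 + 5*c^2 + 8*c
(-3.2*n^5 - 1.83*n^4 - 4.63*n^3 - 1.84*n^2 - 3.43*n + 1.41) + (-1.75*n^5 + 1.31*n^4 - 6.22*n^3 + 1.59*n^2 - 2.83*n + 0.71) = -4.95*n^5 - 0.52*n^4 - 10.85*n^3 - 0.25*n^2 - 6.26*n + 2.12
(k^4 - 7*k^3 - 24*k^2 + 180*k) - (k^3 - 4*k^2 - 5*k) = k^4 - 8*k^3 - 20*k^2 + 185*k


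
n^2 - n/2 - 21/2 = (n - 7/2)*(n + 3)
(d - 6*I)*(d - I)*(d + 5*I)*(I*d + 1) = I*d^4 + 3*d^3 + 27*I*d^2 + 59*d - 30*I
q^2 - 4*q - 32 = (q - 8)*(q + 4)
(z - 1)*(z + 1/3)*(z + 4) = z^3 + 10*z^2/3 - 3*z - 4/3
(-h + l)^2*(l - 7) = h^2*l - 7*h^2 - 2*h*l^2 + 14*h*l + l^3 - 7*l^2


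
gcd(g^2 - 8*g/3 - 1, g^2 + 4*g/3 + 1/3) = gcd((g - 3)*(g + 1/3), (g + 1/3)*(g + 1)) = g + 1/3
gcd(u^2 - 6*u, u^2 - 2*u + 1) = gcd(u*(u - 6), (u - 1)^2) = 1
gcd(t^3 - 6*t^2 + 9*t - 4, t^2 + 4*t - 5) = t - 1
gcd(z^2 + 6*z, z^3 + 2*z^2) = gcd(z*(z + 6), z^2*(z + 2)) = z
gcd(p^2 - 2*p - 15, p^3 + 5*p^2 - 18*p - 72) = p + 3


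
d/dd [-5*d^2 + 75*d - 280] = 75 - 10*d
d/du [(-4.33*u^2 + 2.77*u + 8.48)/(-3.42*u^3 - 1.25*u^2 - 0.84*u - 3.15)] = (-14.8086*u^4 + 18.9468*u^3 + 94.1045*u^2 + 48.479*u - 1.6023)/(11.6964*u^6 + 8.55*u^5 + 7.3081*u^4 + 23.646*u^3 + 8.5806*u^2 + 5.292*u + 9.9225)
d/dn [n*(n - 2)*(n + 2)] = 3*n^2 - 4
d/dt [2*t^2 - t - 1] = 4*t - 1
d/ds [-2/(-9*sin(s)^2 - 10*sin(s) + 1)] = -4*(9*sin(s) + 5)*cos(s)/(9*sin(s)^2 + 10*sin(s) - 1)^2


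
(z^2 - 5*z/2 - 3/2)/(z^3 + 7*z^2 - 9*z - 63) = (z + 1/2)/(z^2 + 10*z + 21)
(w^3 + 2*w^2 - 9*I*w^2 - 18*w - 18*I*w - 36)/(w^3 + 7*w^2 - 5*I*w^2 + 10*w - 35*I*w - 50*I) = (w^2 - 9*I*w - 18)/(w^2 + 5*w*(1 - I) - 25*I)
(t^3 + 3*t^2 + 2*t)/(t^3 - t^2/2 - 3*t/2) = 2*(t + 2)/(2*t - 3)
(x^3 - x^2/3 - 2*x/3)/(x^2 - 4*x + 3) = x*(3*x + 2)/(3*(x - 3))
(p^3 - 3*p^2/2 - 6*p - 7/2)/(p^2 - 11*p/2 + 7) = (p^2 + 2*p + 1)/(p - 2)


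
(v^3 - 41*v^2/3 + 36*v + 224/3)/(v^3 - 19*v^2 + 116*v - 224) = (v + 4/3)/(v - 4)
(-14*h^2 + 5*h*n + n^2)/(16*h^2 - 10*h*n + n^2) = (-7*h - n)/(8*h - n)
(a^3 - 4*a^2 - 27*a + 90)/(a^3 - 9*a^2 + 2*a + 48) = (a^2 - a - 30)/(a^2 - 6*a - 16)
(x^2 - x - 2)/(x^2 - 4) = (x + 1)/(x + 2)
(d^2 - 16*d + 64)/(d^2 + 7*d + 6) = (d^2 - 16*d + 64)/(d^2 + 7*d + 6)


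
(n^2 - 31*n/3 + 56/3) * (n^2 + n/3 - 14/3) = n^4 - 10*n^3 + 95*n^2/9 + 490*n/9 - 784/9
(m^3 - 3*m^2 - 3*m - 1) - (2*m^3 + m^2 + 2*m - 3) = -m^3 - 4*m^2 - 5*m + 2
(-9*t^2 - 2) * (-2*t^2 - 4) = 18*t^4 + 40*t^2 + 8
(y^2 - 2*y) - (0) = y^2 - 2*y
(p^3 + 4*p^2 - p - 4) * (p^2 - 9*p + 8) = p^5 - 5*p^4 - 29*p^3 + 37*p^2 + 28*p - 32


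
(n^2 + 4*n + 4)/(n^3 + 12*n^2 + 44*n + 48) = (n + 2)/(n^2 + 10*n + 24)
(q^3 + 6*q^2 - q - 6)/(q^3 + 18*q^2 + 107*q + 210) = (q^2 - 1)/(q^2 + 12*q + 35)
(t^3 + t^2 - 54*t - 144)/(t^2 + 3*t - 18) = (t^2 - 5*t - 24)/(t - 3)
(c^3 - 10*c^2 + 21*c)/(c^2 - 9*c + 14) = c*(c - 3)/(c - 2)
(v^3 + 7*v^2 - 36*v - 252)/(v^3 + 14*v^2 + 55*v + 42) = (v - 6)/(v + 1)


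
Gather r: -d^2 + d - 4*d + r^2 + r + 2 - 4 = -d^2 - 3*d + r^2 + r - 2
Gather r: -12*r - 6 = -12*r - 6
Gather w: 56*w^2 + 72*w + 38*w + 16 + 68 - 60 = 56*w^2 + 110*w + 24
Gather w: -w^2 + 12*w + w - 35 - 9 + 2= -w^2 + 13*w - 42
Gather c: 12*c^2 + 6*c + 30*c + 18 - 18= 12*c^2 + 36*c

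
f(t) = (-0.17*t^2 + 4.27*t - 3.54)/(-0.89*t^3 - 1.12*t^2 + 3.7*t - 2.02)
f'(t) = (4.27 - 0.34*t)/(-0.89*t^3 - 1.12*t^2 + 3.7*t - 2.02) + (-0.17*t^2 + 4.27*t - 3.54)*(2.67*t^2 + 2.24*t - 3.7)/(-0.89*t^3 - 1.12*t^2 + 3.7*t - 2.02)^2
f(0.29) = 2.18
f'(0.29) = 1.87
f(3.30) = -0.26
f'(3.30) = 0.15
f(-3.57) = -1.91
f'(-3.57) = -3.37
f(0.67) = 2.43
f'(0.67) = -5.19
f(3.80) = -0.19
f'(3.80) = 0.10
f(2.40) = -0.48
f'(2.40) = 0.40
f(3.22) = -0.27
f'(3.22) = 0.17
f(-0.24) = 1.55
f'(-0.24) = 0.66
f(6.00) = -0.08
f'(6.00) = 0.03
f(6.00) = -0.08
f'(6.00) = 0.03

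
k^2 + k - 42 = (k - 6)*(k + 7)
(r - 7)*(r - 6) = r^2 - 13*r + 42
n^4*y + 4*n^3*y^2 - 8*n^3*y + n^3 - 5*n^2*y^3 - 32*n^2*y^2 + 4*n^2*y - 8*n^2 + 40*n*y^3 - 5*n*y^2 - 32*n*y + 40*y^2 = (n - 8)*(n - y)*(n + 5*y)*(n*y + 1)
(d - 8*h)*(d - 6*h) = d^2 - 14*d*h + 48*h^2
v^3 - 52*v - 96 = (v - 8)*(v + 2)*(v + 6)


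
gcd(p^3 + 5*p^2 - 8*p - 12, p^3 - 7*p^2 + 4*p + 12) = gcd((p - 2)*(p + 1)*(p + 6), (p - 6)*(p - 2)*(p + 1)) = p^2 - p - 2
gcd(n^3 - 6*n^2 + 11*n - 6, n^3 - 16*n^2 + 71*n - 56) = n - 1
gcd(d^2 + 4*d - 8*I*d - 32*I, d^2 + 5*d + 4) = d + 4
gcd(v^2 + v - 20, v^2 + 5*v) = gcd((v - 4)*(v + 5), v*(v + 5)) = v + 5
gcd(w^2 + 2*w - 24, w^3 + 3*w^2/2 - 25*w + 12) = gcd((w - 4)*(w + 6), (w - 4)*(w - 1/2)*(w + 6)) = w^2 + 2*w - 24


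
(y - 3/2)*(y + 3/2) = y^2 - 9/4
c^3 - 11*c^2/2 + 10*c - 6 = (c - 2)^2*(c - 3/2)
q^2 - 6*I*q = q*(q - 6*I)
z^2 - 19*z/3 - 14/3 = (z - 7)*(z + 2/3)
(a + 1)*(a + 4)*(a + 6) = a^3 + 11*a^2 + 34*a + 24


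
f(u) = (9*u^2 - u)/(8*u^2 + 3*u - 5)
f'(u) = (-16*u - 3)*(9*u^2 - u)/(8*u^2 + 3*u - 5)^2 + (18*u - 1)/(8*u^2 + 3*u - 5) = 5*(7*u^2 - 18*u + 1)/(64*u^4 + 48*u^3 - 71*u^2 - 30*u + 25)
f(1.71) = 1.05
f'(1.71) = -0.08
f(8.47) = 1.07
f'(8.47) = 0.00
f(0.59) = -5.71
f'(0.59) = -181.21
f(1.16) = 1.18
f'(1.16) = -0.61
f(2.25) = 1.03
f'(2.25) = -0.01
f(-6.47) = 1.23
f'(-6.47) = 0.02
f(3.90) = 1.04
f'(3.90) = 0.01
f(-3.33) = 1.40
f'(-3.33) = 0.13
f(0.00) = 0.00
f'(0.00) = 0.20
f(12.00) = 1.09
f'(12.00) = 0.00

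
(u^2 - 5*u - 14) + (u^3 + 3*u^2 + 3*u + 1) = u^3 + 4*u^2 - 2*u - 13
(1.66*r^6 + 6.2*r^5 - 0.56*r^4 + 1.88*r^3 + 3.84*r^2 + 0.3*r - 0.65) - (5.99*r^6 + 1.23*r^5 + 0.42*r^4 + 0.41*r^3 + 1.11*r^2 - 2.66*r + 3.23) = -4.33*r^6 + 4.97*r^5 - 0.98*r^4 + 1.47*r^3 + 2.73*r^2 + 2.96*r - 3.88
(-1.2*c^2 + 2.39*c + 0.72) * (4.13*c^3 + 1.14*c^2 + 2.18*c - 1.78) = -4.956*c^5 + 8.5027*c^4 + 3.0822*c^3 + 8.167*c^2 - 2.6846*c - 1.2816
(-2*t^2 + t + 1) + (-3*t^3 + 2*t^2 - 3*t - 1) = -3*t^3 - 2*t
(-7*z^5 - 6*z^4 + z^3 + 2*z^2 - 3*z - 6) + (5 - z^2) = -7*z^5 - 6*z^4 + z^3 + z^2 - 3*z - 1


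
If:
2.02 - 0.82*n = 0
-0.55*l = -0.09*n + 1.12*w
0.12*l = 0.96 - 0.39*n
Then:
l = -0.01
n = 2.46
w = 0.20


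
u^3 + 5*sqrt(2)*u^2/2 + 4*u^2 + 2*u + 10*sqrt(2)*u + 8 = (u + 4)*(u + sqrt(2)/2)*(u + 2*sqrt(2))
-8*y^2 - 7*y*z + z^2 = (-8*y + z)*(y + z)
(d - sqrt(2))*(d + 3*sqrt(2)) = d^2 + 2*sqrt(2)*d - 6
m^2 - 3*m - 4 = (m - 4)*(m + 1)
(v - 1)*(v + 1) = v^2 - 1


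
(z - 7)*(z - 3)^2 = z^3 - 13*z^2 + 51*z - 63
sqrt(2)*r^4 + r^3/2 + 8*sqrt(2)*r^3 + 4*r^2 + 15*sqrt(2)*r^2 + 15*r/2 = r*(r + 3)*(r + 5)*(sqrt(2)*r + 1/2)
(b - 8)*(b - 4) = b^2 - 12*b + 32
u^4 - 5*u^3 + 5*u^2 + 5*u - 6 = (u - 3)*(u - 2)*(u - 1)*(u + 1)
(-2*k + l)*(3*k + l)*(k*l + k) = -6*k^3*l - 6*k^3 + k^2*l^2 + k^2*l + k*l^3 + k*l^2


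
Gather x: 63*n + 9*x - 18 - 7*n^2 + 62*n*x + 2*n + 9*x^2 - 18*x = -7*n^2 + 65*n + 9*x^2 + x*(62*n - 9) - 18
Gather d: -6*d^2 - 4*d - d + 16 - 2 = -6*d^2 - 5*d + 14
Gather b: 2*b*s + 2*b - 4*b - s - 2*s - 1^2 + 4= b*(2*s - 2) - 3*s + 3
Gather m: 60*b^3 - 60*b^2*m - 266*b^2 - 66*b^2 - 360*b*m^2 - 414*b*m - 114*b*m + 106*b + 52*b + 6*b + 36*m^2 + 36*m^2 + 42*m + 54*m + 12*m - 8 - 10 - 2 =60*b^3 - 332*b^2 + 164*b + m^2*(72 - 360*b) + m*(-60*b^2 - 528*b + 108) - 20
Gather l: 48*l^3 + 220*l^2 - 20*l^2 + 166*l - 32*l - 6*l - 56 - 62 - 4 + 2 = 48*l^3 + 200*l^2 + 128*l - 120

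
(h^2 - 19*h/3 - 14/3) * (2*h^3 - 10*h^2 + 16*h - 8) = 2*h^5 - 68*h^4/3 + 70*h^3 - 188*h^2/3 - 24*h + 112/3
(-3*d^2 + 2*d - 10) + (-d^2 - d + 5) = -4*d^2 + d - 5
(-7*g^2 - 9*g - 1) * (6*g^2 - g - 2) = -42*g^4 - 47*g^3 + 17*g^2 + 19*g + 2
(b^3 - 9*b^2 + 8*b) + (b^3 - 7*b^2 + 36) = 2*b^3 - 16*b^2 + 8*b + 36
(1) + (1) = 2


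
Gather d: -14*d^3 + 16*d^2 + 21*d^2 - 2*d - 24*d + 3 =-14*d^3 + 37*d^2 - 26*d + 3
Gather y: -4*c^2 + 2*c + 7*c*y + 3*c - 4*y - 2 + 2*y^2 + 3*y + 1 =-4*c^2 + 5*c + 2*y^2 + y*(7*c - 1) - 1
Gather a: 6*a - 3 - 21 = 6*a - 24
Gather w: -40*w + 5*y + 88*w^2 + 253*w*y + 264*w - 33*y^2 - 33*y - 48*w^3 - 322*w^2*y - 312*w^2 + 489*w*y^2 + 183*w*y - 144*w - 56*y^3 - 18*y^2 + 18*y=-48*w^3 + w^2*(-322*y - 224) + w*(489*y^2 + 436*y + 80) - 56*y^3 - 51*y^2 - 10*y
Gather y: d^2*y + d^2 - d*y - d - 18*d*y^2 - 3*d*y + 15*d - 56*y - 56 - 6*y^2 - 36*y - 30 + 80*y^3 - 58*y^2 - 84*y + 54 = d^2 + 14*d + 80*y^3 + y^2*(-18*d - 64) + y*(d^2 - 4*d - 176) - 32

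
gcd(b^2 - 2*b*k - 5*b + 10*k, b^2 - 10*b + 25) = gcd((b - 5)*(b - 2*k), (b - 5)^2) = b - 5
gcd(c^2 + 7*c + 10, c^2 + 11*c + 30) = c + 5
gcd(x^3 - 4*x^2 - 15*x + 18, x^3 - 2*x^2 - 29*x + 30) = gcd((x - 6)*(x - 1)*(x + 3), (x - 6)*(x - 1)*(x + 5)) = x^2 - 7*x + 6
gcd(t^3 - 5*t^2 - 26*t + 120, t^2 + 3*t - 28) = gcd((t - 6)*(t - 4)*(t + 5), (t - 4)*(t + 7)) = t - 4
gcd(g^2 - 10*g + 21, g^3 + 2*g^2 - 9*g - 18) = g - 3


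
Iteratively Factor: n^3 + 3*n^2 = (n)*(n^2 + 3*n) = n^2*(n + 3)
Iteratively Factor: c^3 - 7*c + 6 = (c - 2)*(c^2 + 2*c - 3) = (c - 2)*(c - 1)*(c + 3)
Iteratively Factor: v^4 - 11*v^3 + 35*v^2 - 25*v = (v - 1)*(v^3 - 10*v^2 + 25*v) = (v - 5)*(v - 1)*(v^2 - 5*v) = (v - 5)^2*(v - 1)*(v)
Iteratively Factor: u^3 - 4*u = (u)*(u^2 - 4) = u*(u - 2)*(u + 2)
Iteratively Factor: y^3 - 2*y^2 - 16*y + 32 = (y + 4)*(y^2 - 6*y + 8) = (y - 4)*(y + 4)*(y - 2)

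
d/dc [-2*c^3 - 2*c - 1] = -6*c^2 - 2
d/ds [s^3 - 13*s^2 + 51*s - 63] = 3*s^2 - 26*s + 51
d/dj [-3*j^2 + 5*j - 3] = 5 - 6*j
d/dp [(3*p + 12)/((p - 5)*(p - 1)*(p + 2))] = 6*(-p^3 - 4*p^2 + 16*p + 19)/(p^6 - 8*p^5 + 2*p^4 + 76*p^3 - 31*p^2 - 140*p + 100)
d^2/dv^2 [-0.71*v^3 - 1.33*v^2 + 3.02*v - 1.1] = -4.26*v - 2.66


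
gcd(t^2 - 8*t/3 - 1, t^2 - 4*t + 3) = t - 3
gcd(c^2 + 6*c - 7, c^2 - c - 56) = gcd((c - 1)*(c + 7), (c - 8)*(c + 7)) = c + 7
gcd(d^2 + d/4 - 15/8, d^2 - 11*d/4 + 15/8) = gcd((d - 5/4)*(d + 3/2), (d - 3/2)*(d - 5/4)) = d - 5/4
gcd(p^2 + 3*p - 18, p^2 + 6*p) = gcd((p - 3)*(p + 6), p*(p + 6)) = p + 6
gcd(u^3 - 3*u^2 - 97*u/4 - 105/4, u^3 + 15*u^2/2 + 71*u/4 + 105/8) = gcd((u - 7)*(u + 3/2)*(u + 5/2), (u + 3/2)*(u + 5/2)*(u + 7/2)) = u^2 + 4*u + 15/4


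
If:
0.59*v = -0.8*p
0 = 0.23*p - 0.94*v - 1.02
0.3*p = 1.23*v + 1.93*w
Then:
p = 0.68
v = -0.92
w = 0.69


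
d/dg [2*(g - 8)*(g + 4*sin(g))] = 2*g + 2*(g - 8)*(4*cos(g) + 1) + 8*sin(g)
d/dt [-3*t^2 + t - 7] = 1 - 6*t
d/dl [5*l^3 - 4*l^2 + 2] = l*(15*l - 8)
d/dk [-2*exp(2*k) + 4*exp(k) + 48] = 4*(1 - exp(k))*exp(k)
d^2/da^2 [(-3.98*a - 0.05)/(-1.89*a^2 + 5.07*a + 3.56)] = ((40.1682 - 45.1332*a)*(-1.89*a^2 + 5.07*a + 3.56) - (3.78*a - 5.07)*(3.98*a + 0.05)*(7.56*a - 10.14))/(-1.89*a^2 + 5.07*a + 3.56)^3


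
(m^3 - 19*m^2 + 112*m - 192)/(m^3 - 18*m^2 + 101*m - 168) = (m - 8)/(m - 7)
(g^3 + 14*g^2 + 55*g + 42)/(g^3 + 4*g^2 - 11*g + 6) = (g^2 + 8*g + 7)/(g^2 - 2*g + 1)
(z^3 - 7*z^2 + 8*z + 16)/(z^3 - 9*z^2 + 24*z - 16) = (z + 1)/(z - 1)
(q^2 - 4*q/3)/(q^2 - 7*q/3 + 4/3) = q/(q - 1)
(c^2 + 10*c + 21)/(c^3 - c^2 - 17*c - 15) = (c + 7)/(c^2 - 4*c - 5)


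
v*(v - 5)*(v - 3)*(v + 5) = v^4 - 3*v^3 - 25*v^2 + 75*v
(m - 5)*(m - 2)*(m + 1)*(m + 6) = m^4 - 33*m^2 + 28*m + 60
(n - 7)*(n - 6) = n^2 - 13*n + 42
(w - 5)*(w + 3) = w^2 - 2*w - 15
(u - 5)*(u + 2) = u^2 - 3*u - 10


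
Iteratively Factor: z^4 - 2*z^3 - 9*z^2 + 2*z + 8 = (z - 1)*(z^3 - z^2 - 10*z - 8) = (z - 4)*(z - 1)*(z^2 + 3*z + 2) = (z - 4)*(z - 1)*(z + 1)*(z + 2)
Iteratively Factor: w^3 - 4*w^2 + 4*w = (w)*(w^2 - 4*w + 4) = w*(w - 2)*(w - 2)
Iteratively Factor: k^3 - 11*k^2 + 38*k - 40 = (k - 2)*(k^2 - 9*k + 20) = (k - 4)*(k - 2)*(k - 5)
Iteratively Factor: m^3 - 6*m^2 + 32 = (m + 2)*(m^2 - 8*m + 16) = (m - 4)*(m + 2)*(m - 4)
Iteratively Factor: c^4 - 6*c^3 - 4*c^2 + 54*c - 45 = (c - 5)*(c^3 - c^2 - 9*c + 9) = (c - 5)*(c - 3)*(c^2 + 2*c - 3) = (c - 5)*(c - 3)*(c + 3)*(c - 1)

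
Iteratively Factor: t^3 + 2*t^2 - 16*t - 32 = (t + 2)*(t^2 - 16) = (t - 4)*(t + 2)*(t + 4)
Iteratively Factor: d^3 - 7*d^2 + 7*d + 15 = (d + 1)*(d^2 - 8*d + 15) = (d - 5)*(d + 1)*(d - 3)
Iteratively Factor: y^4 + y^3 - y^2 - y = (y + 1)*(y^3 - y) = y*(y + 1)*(y^2 - 1) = y*(y + 1)^2*(y - 1)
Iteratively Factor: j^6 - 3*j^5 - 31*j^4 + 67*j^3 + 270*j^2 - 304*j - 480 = (j - 2)*(j^5 - j^4 - 33*j^3 + j^2 + 272*j + 240) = (j - 4)*(j - 2)*(j^4 + 3*j^3 - 21*j^2 - 83*j - 60) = (j - 5)*(j - 4)*(j - 2)*(j^3 + 8*j^2 + 19*j + 12) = (j - 5)*(j - 4)*(j - 2)*(j + 4)*(j^2 + 4*j + 3) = (j - 5)*(j - 4)*(j - 2)*(j + 3)*(j + 4)*(j + 1)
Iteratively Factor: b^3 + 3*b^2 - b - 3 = (b + 3)*(b^2 - 1) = (b - 1)*(b + 3)*(b + 1)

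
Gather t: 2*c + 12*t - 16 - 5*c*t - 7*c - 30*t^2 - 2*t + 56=-5*c - 30*t^2 + t*(10 - 5*c) + 40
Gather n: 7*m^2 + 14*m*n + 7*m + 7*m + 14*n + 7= 7*m^2 + 14*m + n*(14*m + 14) + 7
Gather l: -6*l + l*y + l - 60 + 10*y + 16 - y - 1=l*(y - 5) + 9*y - 45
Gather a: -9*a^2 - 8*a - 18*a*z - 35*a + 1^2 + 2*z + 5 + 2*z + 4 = -9*a^2 + a*(-18*z - 43) + 4*z + 10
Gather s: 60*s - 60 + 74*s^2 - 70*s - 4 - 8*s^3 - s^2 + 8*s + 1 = -8*s^3 + 73*s^2 - 2*s - 63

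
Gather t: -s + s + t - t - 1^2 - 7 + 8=0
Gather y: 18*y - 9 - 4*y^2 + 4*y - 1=-4*y^2 + 22*y - 10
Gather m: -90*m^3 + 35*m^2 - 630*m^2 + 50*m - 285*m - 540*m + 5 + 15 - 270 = -90*m^3 - 595*m^2 - 775*m - 250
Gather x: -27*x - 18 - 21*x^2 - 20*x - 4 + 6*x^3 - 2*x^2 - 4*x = 6*x^3 - 23*x^2 - 51*x - 22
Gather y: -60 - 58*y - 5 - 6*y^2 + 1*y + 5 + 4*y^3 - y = 4*y^3 - 6*y^2 - 58*y - 60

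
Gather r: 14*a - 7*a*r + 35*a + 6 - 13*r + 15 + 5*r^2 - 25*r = 49*a + 5*r^2 + r*(-7*a - 38) + 21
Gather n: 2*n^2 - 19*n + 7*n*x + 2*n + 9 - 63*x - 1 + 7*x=2*n^2 + n*(7*x - 17) - 56*x + 8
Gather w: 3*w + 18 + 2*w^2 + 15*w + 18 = 2*w^2 + 18*w + 36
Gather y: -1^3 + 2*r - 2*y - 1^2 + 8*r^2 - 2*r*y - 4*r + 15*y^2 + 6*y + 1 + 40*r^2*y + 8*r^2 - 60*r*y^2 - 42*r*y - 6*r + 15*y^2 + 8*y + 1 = 16*r^2 - 8*r + y^2*(30 - 60*r) + y*(40*r^2 - 44*r + 12)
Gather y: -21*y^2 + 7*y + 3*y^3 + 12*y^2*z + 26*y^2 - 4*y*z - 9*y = 3*y^3 + y^2*(12*z + 5) + y*(-4*z - 2)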